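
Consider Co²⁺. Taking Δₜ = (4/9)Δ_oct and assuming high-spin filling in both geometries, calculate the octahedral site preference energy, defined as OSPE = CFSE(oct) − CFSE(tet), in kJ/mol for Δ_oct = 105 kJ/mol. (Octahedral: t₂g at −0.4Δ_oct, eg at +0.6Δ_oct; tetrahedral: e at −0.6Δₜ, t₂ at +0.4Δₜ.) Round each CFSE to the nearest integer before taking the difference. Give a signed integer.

Co sits in group 9; removing 2 electrons leaves Co²⁺ with 9 − 2 = 7 d electrons.
Octahedral (high-spin): t₂g⁵ eg², CFSE = 5(−0.4) + 2(+0.6) = -0.8Δ_oct = -0.8 × 105 = -84 kJ/mol.
Tetrahedral e⁴ t₂³ gives -1.2Δₜ = -1.2 × (4/9) × 105 = -56 kJ/mol.
Subtracting, OSPE = -84 − (-56) = -28 kJ/mol.

-28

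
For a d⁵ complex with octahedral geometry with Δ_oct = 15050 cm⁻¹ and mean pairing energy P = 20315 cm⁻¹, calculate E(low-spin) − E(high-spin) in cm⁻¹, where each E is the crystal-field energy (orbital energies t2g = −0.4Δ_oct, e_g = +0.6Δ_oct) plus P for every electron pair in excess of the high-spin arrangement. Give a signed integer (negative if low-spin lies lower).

10530

High-spin d⁵ fills as t2g^3 e_g^2 with CFSE 3(−0.4) + 2(+0.6) = 0.0Δ_oct = 0 cm⁻¹.
Low-spin t2g^5 e_g^0 gives -2.0Δ_oct = -30100 cm⁻¹, but forming 2 extra pairs costs 2P = 40630 cm⁻¹, so E(LS) = -30100 + 40630 = 10530 cm⁻¹.
The difference is 10530 − (0) = 10530 cm⁻¹, so high-spin lies lower.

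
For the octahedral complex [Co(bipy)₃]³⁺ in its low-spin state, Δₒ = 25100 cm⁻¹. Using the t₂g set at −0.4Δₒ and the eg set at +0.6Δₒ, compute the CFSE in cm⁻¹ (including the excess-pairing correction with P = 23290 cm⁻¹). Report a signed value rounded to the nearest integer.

bipy is neutral, so the +3 overall charge sits on Co: oxidation state +3.
Co is in group 9, so Co³⁺ is d⁶ (9 − 3 = 6).
Electron filling gives t₂g⁶ eg⁰.
CFSE(orbital) = 6×(-0.4Δₒ) + 0×(0.6Δₒ) = -2.4Δₒ; with Δₒ = 25100 cm⁻¹ that is -60240 cm⁻¹.
High-spin d⁶ would be t₂g⁴ eg² with 1 pair; low-spin has 3, so 2 excess pairs cost +2P = +46580 cm⁻¹.
Combining: -60240 + 46580 = -13660 cm⁻¹.

-13660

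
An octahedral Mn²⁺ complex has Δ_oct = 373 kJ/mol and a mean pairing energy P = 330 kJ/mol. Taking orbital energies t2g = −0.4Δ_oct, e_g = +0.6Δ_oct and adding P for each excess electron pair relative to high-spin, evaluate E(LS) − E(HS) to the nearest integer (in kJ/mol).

Mn is in group 7, so Mn²⁺ is d⁵ (7 − 2 = 5).
High-spin: t2g^3 e_g^2, CFSE = 0.0Δ_oct = 0 kJ/mol.
For low-spin the configuration is t2g^5 e_g^0: orbital energy -2.0 × 373 = -746 kJ/mol, and 2 additional pairs relative to high-spin add 660 kJ/mol, giving -86 kJ/mol.
The difference is -86 − (0) = -86 kJ/mol, so low-spin lies lower.

-86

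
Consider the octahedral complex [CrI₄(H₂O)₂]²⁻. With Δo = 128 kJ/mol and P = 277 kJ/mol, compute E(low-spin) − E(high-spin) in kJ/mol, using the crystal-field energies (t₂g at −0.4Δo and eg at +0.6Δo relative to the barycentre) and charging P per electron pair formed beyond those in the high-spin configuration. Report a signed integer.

149

Ligand charges: 4×(-1) from I⁻ and 2×(+0) from H₂O sum to -4; with overall charge -2, Cr is +2.
Group 6 minus oxidation state +2 gives a d⁴ configuration for Cr²⁺.
High-spin: t₂g³ eg¹, CFSE = -0.6Δo = -77 kJ/mol.
Low-spin t₂g⁴ eg⁰ gives -1.6Δo = -205 kJ/mol, but forming 1 extra pair costs 1P = 277 kJ/mol, so E(LS) = -205 + 277 = 72 kJ/mol.
The difference is 72 − (-77) = 149 kJ/mol, so high-spin lies lower.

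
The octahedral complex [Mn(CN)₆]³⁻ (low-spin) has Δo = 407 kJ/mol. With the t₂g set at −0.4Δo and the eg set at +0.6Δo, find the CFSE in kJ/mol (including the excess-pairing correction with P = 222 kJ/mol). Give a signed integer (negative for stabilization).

-429

Each CN⁻ contributes -1; 6 × (-1) = -6. With overall charge -3, Mn is in the +3 oxidation state.
Group 7 minus oxidation state +3 gives a d⁴ configuration for Mn³⁺.
Electron filling gives t₂g⁴ eg⁰.
CFSE(orbital) = 4×(-0.4Δo) + 0×(0.6Δo) = -1.6Δo; with Δo = 407 kJ/mol that is -651 kJ/mol.
Relative to high-spin t₂g³ eg¹ (0 paired), the low-spin configuration has 1 additional pair, contributing +1 × 222 = +222 kJ/mol.
Overall CFSE = -651 + 222 = -429 kJ/mol.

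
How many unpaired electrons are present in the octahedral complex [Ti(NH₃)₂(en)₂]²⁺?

Ligand charges: 2×(+0) from NH₃ and 2×(+0) from en sum to +0; with overall charge +2, Ti is +2.
Ti sits in group 4; removing 2 electrons leaves Ti²⁺ with 4 − 2 = 2 d electrons.
Configuration: t2g^2 e_g^0, giving 2 unpaired electrons.

2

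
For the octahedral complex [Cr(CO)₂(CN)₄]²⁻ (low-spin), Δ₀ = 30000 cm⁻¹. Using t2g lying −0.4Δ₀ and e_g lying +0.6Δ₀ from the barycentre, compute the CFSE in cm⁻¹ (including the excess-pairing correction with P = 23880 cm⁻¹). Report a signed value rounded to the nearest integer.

Ligand charges: 2×(+0) from CO and 4×(-1) from CN⁻ sum to -4; with overall charge -2, Cr is +2.
Cr sits in group 6; removing 2 electrons leaves Cr²⁺ with 6 − 2 = 4 d electrons.
Configuration: t2g^4 e_g^0.
CFSE(orbital) = 4×(-0.4Δ₀) + 0×(0.6Δ₀) = -1.6Δ₀; with Δ₀ = 30000 cm⁻¹ that is -48000 cm⁻¹.
High-spin d⁴ would be t2g^3 e_g^1 with 0 pairs; low-spin has 1, so 1 excess pair costs +1P = +23880 cm⁻¹.
Combining: -48000 + 23880 = -24120 cm⁻¹.

-24120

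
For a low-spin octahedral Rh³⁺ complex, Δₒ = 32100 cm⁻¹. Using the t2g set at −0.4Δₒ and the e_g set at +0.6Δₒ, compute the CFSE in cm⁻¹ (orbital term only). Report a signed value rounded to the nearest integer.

Rh is in group 9, so Rh³⁺ is d⁶ (9 − 3 = 6).
Electron filling gives t2g^6 e_g^0.
CFSE(orbital) = 6×(-0.4Δₒ) + 0×(0.6Δₒ) = -2.4Δₒ; with Δₒ = 32100 cm⁻¹ that is -77040 cm⁻¹.

-77040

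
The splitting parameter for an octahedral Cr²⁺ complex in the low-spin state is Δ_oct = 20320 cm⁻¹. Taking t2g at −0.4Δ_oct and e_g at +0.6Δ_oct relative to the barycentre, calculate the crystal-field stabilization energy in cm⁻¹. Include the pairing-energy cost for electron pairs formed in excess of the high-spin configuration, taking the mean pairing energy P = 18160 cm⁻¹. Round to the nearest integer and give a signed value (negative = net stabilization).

-14352

Group 6 minus oxidation state +2 gives a d⁴ configuration for Cr²⁺.
Electron filling gives t2g^4 e_g^0.
CFSE(orbital) = 4×(-0.4Δ_oct) + 0×(0.6Δ_oct) = -1.6Δ_oct; with Δ_oct = 20320 cm⁻¹ that is -32512 cm⁻¹.
High-spin d⁴ would be t2g^3 e_g^1 with 0 pairs; low-spin has 1, so 1 excess pair costs +1P = +18160 cm⁻¹.
Overall CFSE = -32512 + 18160 = -14352 cm⁻¹.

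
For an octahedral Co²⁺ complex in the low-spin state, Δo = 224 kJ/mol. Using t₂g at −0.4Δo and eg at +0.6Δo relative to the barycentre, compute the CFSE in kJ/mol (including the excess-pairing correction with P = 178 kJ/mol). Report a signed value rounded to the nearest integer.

-225

Co²⁺: group 9, so d-count = 9 − 2 = 7.
Configuration: t₂g⁶ eg¹.
CFSE(orbital) = 6×(-0.4Δo) + 1×(0.6Δo) = -1.8Δo; with Δo = 224 kJ/mol that is -403 kJ/mol.
Pairing penalty: 3 pairs vs 2 in the high-spin reference → 1 extra × P = 178 kJ/mol.
Net CFSE = -403 + 178 = -225 kJ/mol.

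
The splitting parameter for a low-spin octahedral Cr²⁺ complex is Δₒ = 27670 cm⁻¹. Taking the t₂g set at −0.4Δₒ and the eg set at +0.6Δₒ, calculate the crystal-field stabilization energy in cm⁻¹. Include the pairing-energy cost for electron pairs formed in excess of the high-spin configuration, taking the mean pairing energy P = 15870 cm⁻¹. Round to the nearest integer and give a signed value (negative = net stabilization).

-28402

Cr²⁺: group 6, so d-count = 6 − 2 = 4.
The d⁴ electrons fill as t₂g⁴ eg⁰.
CFSE(orbital) = 4×(-0.4Δₒ) + 0×(0.6Δₒ) = -1.6Δₒ; with Δₒ = 27670 cm⁻¹ that is -44272 cm⁻¹.
Relative to high-spin t₂g³ eg¹ (0 paired), the low-spin configuration has 1 additional pair, contributing +1 × 15870 = +15870 cm⁻¹.
Combining: -44272 + 15870 = -28402 cm⁻¹.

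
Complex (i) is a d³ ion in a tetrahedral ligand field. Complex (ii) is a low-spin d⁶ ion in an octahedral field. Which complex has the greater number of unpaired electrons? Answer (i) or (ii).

(i)

(i): Tetrahedral fields are weak (Δₜ ≈ 4/9 Δₒ), so electrons fill high-spin; e^2 t2^1 → 3 unpaired.
(ii): t₂g⁶ eg⁰ → 0 unpaired.
So (i) has more unpaired electrons.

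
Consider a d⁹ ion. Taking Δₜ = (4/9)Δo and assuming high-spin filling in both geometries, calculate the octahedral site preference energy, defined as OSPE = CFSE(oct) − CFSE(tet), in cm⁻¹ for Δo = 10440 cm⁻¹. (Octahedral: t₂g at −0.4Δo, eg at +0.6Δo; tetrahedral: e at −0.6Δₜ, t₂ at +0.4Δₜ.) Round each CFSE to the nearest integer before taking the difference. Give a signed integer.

-4408

In an octahedral site d⁹ (HS) is t₂g⁶ eg³, giving CFSE(oct) = -0.6Δo = -6264 cm⁻¹.
Tetrahedral: e⁴ t₂⁵, CFSE = 4(−0.6) + 5(+0.4) = -0.4Δₜ = -0.4 × (4/9) × 10440 = -1856 cm⁻¹.
Subtracting, OSPE = -6264 − (-1856) = -4408 cm⁻¹.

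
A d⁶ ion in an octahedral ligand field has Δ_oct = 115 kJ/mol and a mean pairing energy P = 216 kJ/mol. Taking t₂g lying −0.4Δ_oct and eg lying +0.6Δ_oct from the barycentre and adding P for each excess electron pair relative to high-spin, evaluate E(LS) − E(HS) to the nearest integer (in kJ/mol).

202

High-spin: t₂g⁴ eg², CFSE = -0.4Δ_oct = -46 kJ/mol.
Low-spin t₂g⁶ eg⁰ gives -2.4Δ_oct = -276 kJ/mol, but forming 2 extra pairs costs 2P = 432 kJ/mol, so E(LS) = -276 + 432 = 156 kJ/mol.
Thus E(LS) − E(HS) = 202 kJ/mol.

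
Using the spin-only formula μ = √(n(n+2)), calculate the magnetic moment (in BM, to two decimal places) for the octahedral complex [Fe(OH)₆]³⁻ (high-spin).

5.92 BM

Each OH⁻ contributes -1; 6 × (-1) = -6. With overall charge -3, Fe is in the +3 oxidation state.
Group 8 minus oxidation state +3 gives a d⁵ configuration for Fe³⁺.
Configuration: t₂g³ eg² → 5 unpaired electrons.
μ(spin-only) = √[5(5+2)] = √35 ≈ 5.92 BM.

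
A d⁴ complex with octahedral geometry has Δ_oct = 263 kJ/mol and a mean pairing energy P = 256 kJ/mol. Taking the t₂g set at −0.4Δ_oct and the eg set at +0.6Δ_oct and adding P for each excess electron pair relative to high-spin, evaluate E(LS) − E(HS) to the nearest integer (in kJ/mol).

In the high-spin limit (t₂g³ eg¹) the orbital term is -0.6Δ_oct = -158 kJ/mol, with no excess pairing.
For low-spin the configuration is t₂g⁴ eg⁰: orbital energy -1.6 × 263 = -421 kJ/mol, and 1 additional pair relative to high-spin adds 256 kJ/mol, giving -165 kJ/mol.
The difference is -165 − (-158) = -7 kJ/mol, so low-spin lies lower.

-7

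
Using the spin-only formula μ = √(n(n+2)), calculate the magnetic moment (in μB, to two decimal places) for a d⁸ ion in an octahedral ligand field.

2.83 μB

For octahedral d⁸ the high- and low-spin configurations coincide.
Configuration: t2g^6 e_g^2 → 2 unpaired electrons.
μ(spin-only) = √[2(2+2)] = √8 ≈ 2.83 μB.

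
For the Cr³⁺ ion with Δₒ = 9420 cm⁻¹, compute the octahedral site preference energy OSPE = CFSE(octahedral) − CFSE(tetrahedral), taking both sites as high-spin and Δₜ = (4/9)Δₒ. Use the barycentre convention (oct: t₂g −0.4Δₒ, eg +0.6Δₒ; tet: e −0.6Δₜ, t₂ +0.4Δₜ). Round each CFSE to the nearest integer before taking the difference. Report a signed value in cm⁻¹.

-7955

Group 6 minus oxidation state +3 gives a d³ configuration for Cr³⁺.
Octahedral (high-spin): t₂g³ eg⁰, CFSE = 3(−0.4) + 0(+0.6) = -1.2Δₒ = -1.2 × 9420 = -11304 cm⁻¹.
In a tetrahedral site the filling is e² t₂¹: CFSE(tet) = -0.8Δₜ = -0.8 × (4/9)(9420) = -3349 cm⁻¹.
Subtracting, OSPE = -11304 − (-3349) = -7955 cm⁻¹.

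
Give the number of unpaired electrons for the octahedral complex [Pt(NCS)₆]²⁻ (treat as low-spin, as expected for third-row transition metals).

0

Each NCS⁻ contributes -1; 6 × (-1) = -6. With overall charge -2, Pt is in the +4 oxidation state.
Pt is in group 10, so Pt⁴⁺ is d⁶ (10 − 4 = 6).
Configuration: t2g^6 e_g^0, giving 0 unpaired electrons.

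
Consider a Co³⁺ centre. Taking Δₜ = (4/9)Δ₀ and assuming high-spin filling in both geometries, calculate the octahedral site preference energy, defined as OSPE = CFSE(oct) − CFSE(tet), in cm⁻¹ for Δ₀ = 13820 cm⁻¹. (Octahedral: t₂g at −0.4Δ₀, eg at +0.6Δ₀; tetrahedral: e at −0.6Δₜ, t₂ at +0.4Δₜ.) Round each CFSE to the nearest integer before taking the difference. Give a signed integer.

Co sits in group 9; removing 3 electrons leaves Co³⁺ with 9 − 3 = 6 d electrons.
Octahedral high-spin t2g^4 e_g^2: CFSE = -0.4 × 13820 = -5528 cm⁻¹.
In a tetrahedral site the filling is e^3 t2^3: CFSE(tet) = -0.6Δₜ = -0.6 × (4/9)(13820) = -3685 cm⁻¹.
OSPE = -5528 − (-3685) = -1843 cm⁻¹.

-1843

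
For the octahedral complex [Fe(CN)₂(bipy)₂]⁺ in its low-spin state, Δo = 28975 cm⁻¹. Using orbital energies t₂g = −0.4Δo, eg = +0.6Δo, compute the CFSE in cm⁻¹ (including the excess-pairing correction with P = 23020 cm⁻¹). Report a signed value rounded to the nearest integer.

-11910

Ligand charges: 2×(-1) from CN⁻ and 2×(+0) from bipy sum to -2; with overall charge +1, Fe is +3.
Fe³⁺: group 8, so d-count = 8 − 3 = 5.
Electron filling gives t₂g⁵ eg⁰.
The orbital stabilization is -2.0Δo = -2.0 × 28975 = -57950 cm⁻¹.
Relative to high-spin t₂g³ eg² (0 paired), the low-spin configuration has 2 additional pairs, contributing +2 × 23020 = +46040 cm⁻¹.
Combining: -57950 + 46040 = -11910 cm⁻¹.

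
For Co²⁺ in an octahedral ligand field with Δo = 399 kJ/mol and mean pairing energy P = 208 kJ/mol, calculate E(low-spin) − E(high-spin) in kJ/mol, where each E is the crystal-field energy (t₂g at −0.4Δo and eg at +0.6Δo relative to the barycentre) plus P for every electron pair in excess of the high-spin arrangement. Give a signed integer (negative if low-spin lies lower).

-191

Co is in group 9, so Co²⁺ is d⁷ (9 − 2 = 7).
High-spin d⁷ fills as t₂g⁵ eg² with CFSE 5(−0.4) + 2(+0.6) = -0.8Δo = -319 kJ/mol.
For low-spin the configuration is t₂g⁶ eg¹: orbital energy -1.8 × 399 = -718 kJ/mol, and 1 additional pair relative to high-spin adds 208 kJ/mol, giving -510 kJ/mol.
E(LS) − E(HS) = -510 − (-319) = -191 kJ/mol.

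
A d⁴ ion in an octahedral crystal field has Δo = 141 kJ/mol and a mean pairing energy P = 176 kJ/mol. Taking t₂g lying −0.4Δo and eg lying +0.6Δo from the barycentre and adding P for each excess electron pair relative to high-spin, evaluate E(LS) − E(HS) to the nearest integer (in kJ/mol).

High-spin d⁴ fills as t₂g³ eg¹ with CFSE 3(−0.4) + 1(+0.6) = -0.6Δo = -85 kJ/mol.
For low-spin the configuration is t₂g⁴ eg⁰: orbital energy -1.6 × 141 = -226 kJ/mol, and 1 additional pair relative to high-spin adds 176 kJ/mol, giving -50 kJ/mol.
E(LS) − E(HS) = -50 − (-85) = 35 kJ/mol.

35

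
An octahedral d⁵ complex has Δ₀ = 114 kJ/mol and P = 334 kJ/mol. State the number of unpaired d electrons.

5

With Δ₀ < P the complex is high-spin.
Filling d⁵ accordingly: t₂g³ eg².
Unpaired electrons: 5.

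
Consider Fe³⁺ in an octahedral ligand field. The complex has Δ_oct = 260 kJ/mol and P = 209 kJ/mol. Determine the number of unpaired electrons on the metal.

Fe is in group 8, so Fe³⁺ is d⁵ (8 − 3 = 5).
With Δ_oct > P the complex is low-spin.
Configuration: t₂g⁵ eg⁰.
Unpaired electrons: 1.

1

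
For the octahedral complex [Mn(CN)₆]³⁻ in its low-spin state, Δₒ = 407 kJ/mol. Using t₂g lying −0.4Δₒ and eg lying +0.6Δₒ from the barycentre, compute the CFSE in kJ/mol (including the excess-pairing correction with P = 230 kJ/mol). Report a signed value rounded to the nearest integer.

Each CN⁻ contributes -1; 6 × (-1) = -6. With overall charge -3, Mn is in the +3 oxidation state.
Mn is in group 7, so Mn³⁺ is d⁴ (7 − 3 = 4).
Electron filling gives t₂g⁴ eg⁰.
CFSE(orbital) = 4×(-0.4Δₒ) + 0×(0.6Δₒ) = -1.6Δₒ; with Δₒ = 407 kJ/mol that is -651 kJ/mol.
Relative to high-spin t₂g³ eg¹ (0 paired), the low-spin configuration has 1 additional pair, contributing +1 × 230 = +230 kJ/mol.
Combining: -651 + 230 = -421 kJ/mol.

-421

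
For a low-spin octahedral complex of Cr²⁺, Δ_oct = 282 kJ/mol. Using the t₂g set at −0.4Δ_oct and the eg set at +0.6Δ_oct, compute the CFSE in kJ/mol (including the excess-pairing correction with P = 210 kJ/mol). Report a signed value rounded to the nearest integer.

Cr²⁺: group 6, so d-count = 6 − 2 = 4.
Electron filling gives t₂g⁴ eg⁰.
CFSE(orbital) = 4×(-0.4Δ_oct) + 0×(0.6Δ_oct) = -1.6Δ_oct; with Δ_oct = 282 kJ/mol that is -451 kJ/mol.
High-spin d⁴ would be t₂g³ eg¹ with 0 pairs; low-spin has 1, so 1 excess pair costs +1P = +210 kJ/mol.
Overall CFSE = -451 + 210 = -241 kJ/mol.

-241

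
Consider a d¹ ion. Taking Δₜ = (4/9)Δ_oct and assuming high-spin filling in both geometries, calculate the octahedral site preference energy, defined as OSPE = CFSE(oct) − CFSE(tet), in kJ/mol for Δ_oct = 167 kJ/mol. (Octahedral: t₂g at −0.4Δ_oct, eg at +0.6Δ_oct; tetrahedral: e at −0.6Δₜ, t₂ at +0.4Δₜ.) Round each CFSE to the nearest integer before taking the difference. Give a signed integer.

-22

In an octahedral site d¹ (HS) is t₂g¹ eg⁰, giving CFSE(oct) = -0.4Δ_oct = -67 kJ/mol.
In a tetrahedral site the filling is e¹ t₂⁰: CFSE(tet) = -0.6Δₜ = -0.6 × (4/9)(167) = -45 kJ/mol.
OSPE = CFSE(oct) − CFSE(tet) = -67 − (-45) = -22 kJ/mol.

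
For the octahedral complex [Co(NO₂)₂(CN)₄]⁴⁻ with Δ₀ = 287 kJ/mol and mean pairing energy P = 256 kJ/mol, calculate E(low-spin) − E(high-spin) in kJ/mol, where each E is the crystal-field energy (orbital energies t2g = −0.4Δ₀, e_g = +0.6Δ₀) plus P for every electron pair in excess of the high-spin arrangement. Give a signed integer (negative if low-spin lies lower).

-31

Ligand charges: 2×(-1) from NO₂⁻ and 4×(-1) from CN⁻ sum to -6; with overall charge -4, Co is +2.
Co is in group 9, so Co²⁺ is d⁷ (9 − 2 = 7).
High-spin d⁷ fills as t2g^5 e_g^2 with CFSE 5(−0.4) + 2(+0.6) = -0.8Δ₀ = -230 kJ/mol.
Low-spin t2g^6 e_g^1 gives -1.8Δ₀ = -517 kJ/mol, but forming 1 extra pair costs 1P = 256 kJ/mol, so E(LS) = -517 + 256 = -261 kJ/mol.
Thus E(LS) − E(HS) = -31 kJ/mol.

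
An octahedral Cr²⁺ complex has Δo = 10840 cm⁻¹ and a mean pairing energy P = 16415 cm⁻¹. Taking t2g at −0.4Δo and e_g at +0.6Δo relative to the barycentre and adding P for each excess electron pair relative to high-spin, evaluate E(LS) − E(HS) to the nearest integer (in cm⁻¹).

Cr sits in group 6; removing 2 electrons leaves Cr²⁺ with 6 − 2 = 4 d electrons.
In the high-spin limit (t2g^3 e_g^1) the orbital term is -0.6Δo = -6504 cm⁻¹, with no excess pairing.
For low-spin the configuration is t2g^4 e_g^0: orbital energy -1.6 × 10840 = -17344 cm⁻¹, and 1 additional pair relative to high-spin adds 16415 cm⁻¹, giving -929 cm⁻¹.
E(LS) − E(HS) = -929 − (-6504) = 5575 cm⁻¹.

5575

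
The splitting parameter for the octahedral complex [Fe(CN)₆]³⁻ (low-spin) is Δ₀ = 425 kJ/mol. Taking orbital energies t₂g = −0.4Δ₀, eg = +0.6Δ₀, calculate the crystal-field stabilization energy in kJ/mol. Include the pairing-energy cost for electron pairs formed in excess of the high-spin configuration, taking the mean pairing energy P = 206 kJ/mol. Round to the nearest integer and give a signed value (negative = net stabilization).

Each CN⁻ contributes -1; 6 × (-1) = -6. With overall charge -3, Fe is in the +3 oxidation state.
Group 8 minus oxidation state +3 gives a d⁵ configuration for Fe³⁺.
The d⁵ electrons fill as t₂g⁵ eg⁰.
Orbital CFSE = 5(-0.4) + 0(0.6) = -2.0Δ₀ = -2.0 × 425 = -850 kJ/mol.
High-spin d⁵ would be t₂g³ eg² with 0 pairs; low-spin has 2, so 2 excess pairs cost +2P = +412 kJ/mol.
Overall CFSE = -850 + 412 = -438 kJ/mol.

-438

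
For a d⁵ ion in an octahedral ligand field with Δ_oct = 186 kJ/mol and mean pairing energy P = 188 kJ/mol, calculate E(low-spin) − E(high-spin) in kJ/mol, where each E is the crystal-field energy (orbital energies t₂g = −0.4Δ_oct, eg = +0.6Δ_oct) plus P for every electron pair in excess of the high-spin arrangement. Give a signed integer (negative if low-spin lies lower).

4

High-spin d⁵ fills as t₂g³ eg² with CFSE 3(−0.4) + 2(+0.6) = 0.0Δ_oct = 0 kJ/mol.
For low-spin the configuration is t₂g⁵ eg⁰: orbital energy -2.0 × 186 = -372 kJ/mol, and 2 additional pairs relative to high-spin add 376 kJ/mol, giving 4 kJ/mol.
The difference is 4 − (0) = 4 kJ/mol, so high-spin lies lower.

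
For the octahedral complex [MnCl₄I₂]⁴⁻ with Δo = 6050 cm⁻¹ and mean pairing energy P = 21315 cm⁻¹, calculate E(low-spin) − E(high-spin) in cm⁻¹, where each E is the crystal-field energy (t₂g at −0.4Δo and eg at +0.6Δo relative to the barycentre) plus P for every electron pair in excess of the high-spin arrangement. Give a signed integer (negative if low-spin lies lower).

30530

Ligand charges: 4×(-1) from Cl⁻ and 2×(-1) from I⁻ sum to -6; with overall charge -4, Mn is +2.
Mn sits in group 7; removing 2 electrons leaves Mn²⁺ with 7 − 2 = 5 d electrons.
In the high-spin limit (t₂g³ eg²) the orbital term is 0.0Δo = 0 cm⁻¹, with no excess pairing.
Low-spin t₂g⁵ eg⁰ gives -2.0Δo = -12100 cm⁻¹, but forming 2 extra pairs costs 2P = 42630 cm⁻¹, so E(LS) = -12100 + 42630 = 30530 cm⁻¹.
The difference is 30530 − (0) = 30530 cm⁻¹, so high-spin lies lower.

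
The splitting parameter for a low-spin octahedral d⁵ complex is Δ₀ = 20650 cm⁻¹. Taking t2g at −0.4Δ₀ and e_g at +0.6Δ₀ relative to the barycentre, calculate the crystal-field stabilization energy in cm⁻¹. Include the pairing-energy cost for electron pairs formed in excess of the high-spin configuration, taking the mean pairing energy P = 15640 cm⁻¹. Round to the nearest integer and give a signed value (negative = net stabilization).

-10020

Configuration: t2g^5 e_g^0.
Orbital CFSE = 5(-0.4) + 0(0.6) = -2.0Δ₀ = -2.0 × 20650 = -41300 cm⁻¹.
High-spin d⁵ would be t2g^3 e_g^2 with 0 pairs; low-spin has 2, so 2 excess pairs cost +2P = +31280 cm⁻¹.
Combining: -41300 + 31280 = -10020 cm⁻¹.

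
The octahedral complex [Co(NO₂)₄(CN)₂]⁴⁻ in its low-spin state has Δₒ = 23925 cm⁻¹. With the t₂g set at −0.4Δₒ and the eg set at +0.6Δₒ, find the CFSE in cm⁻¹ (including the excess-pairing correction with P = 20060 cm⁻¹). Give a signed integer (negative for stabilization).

-23005

Ligand charges: 4×(-1) from NO₂⁻ and 2×(-1) from CN⁻ sum to -6; with overall charge -4, Co is +2.
Co²⁺: group 9, so d-count = 9 − 2 = 7.
Electron filling gives t₂g⁶ eg¹.
CFSE(orbital) = 6×(-0.4Δₒ) + 1×(0.6Δₒ) = -1.8Δₒ; with Δₒ = 23925 cm⁻¹ that is -43065 cm⁻¹.
High-spin d⁷ would be t₂g⁵ eg² with 2 pairs; low-spin has 3, so 1 excess pair costs +1P = +20060 cm⁻¹.
Combining: -43065 + 20060 = -23005 cm⁻¹.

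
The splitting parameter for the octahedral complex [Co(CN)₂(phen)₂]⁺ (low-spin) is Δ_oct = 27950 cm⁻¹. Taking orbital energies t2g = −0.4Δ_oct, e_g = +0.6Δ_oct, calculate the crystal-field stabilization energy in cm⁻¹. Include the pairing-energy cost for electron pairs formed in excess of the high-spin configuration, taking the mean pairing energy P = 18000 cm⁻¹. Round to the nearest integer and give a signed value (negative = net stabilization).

-31080

Ligand charges: 2×(-1) from CN⁻ and 2×(+0) from phen sum to -2; with overall charge +1, Co is +3.
Group 9 minus oxidation state +3 gives a d⁶ configuration for Co³⁺.
The d⁶ electrons fill as t2g^6 e_g^0.
The orbital stabilization is -2.4Δ_oct = -2.4 × 27950 = -67080 cm⁻¹.
Relative to high-spin t2g^4 e_g^2 (1 paired), the low-spin configuration has 2 additional pairs, contributing +2 × 18000 = +36000 cm⁻¹.
Combining: -67080 + 36000 = -31080 cm⁻¹.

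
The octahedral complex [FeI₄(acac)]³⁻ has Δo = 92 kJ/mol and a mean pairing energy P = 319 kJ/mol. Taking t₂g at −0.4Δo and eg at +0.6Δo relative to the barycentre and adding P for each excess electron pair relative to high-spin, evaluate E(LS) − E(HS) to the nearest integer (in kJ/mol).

454

Ligand charges: 4×(-1) from I⁻ and 1×(-1) from acac⁻ sum to -5; with overall charge -3, Fe is +2.
Fe is in group 8, so Fe²⁺ is d⁶ (8 − 2 = 6).
In the high-spin limit (t₂g⁴ eg²) the orbital term is -0.4Δo = -37 kJ/mol, with no excess pairing.
Low-spin t₂g⁶ eg⁰ gives -2.4Δo = -221 kJ/mol, but forming 2 extra pairs costs 2P = 638 kJ/mol, so E(LS) = -221 + 638 = 417 kJ/mol.
Thus E(LS) − E(HS) = 454 kJ/mol.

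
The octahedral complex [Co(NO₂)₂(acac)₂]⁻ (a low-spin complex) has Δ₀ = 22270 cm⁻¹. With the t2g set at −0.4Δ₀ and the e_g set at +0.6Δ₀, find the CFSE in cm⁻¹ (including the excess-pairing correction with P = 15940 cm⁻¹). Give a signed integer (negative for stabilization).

Ligand charges: 2×(-1) from NO₂⁻ and 2×(-1) from acac⁻ sum to -4; with overall charge -1, Co is +3.
Co sits in group 9; removing 3 electrons leaves Co³⁺ with 9 − 3 = 6 d electrons.
The d⁶ electrons fill as t2g^6 e_g^0.
Orbital CFSE = 6(-0.4) + 0(0.6) = -2.4Δ₀ = -2.4 × 22270 = -53448 cm⁻¹.
Relative to high-spin t2g^4 e_g^2 (1 paired), the low-spin configuration has 2 additional pairs, contributing +2 × 15940 = +31880 cm⁻¹.
Net CFSE = -53448 + 31880 = -21568 cm⁻¹.

-21568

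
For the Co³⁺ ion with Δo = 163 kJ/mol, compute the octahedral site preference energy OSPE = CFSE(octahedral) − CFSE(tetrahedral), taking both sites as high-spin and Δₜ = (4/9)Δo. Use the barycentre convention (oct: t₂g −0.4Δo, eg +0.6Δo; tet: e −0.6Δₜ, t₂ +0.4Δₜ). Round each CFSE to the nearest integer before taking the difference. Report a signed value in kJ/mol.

Co³⁺: group 9, so d-count = 9 − 3 = 6.
Octahedral high-spin t2g^4 e_g^2: CFSE = -0.4 × 163 = -65 kJ/mol.
In a tetrahedral site the filling is e^3 t2^3: CFSE(tet) = -0.6Δₜ = -0.6 × (4/9)(163) = -43 kJ/mol.
OSPE = -65 − (-43) = -22 kJ/mol.

-22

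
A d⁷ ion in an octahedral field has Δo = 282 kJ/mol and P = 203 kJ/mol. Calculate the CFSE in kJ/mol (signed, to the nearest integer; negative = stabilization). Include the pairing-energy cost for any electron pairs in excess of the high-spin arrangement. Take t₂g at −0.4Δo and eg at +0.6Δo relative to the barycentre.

Since Δo = 282 kJ/mol > P = 203 kJ/mol, the complex adopts the low-spin configuration.
Filling d⁷ accordingly: t₂g⁶ eg¹.
Orbital CFSE = -1.8Δo = -1.8 × 282 = -508 kJ/mol.
Excess pairs vs high-spin: 3 − 2 = 1; pairing cost = +203 kJ/mol.
Net CFSE = -508 + 203 = -305 kJ/mol.

-305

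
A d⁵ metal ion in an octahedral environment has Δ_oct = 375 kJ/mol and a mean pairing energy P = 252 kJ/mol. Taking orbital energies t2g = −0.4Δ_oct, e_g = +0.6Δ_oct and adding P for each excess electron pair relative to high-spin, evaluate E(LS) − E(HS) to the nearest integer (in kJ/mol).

High-spin: t2g^3 e_g^2, CFSE = 0.0Δ_oct = 0 kJ/mol.
Low-spin: t2g^5 e_g^0, orbital CFSE = -2.0Δ_oct = -750 kJ/mol; plus 2 excess pairs × P = +504 kJ/mol; total -246 kJ/mol.
Thus E(LS) − E(HS) = -246 kJ/mol.

-246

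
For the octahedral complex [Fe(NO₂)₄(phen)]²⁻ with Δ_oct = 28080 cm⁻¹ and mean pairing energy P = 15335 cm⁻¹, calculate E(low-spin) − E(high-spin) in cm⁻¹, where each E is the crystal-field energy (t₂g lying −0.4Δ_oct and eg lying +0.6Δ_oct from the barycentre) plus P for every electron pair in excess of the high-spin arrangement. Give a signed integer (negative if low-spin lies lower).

Ligand charges: 4×(-1) from NO₂⁻ and 1×(+0) from phen sum to -4; with overall charge -2, Fe is +2.
Fe is in group 8, so Fe²⁺ is d⁶ (8 − 2 = 6).
High-spin: t₂g⁴ eg², CFSE = -0.4Δ_oct = -11232 cm⁻¹.
Low-spin t₂g⁶ eg⁰ gives -2.4Δ_oct = -67392 cm⁻¹, but forming 2 extra pairs costs 2P = 30670 cm⁻¹, so E(LS) = -67392 + 30670 = -36722 cm⁻¹.
E(LS) − E(HS) = -36722 − (-11232) = -25490 cm⁻¹.

-25490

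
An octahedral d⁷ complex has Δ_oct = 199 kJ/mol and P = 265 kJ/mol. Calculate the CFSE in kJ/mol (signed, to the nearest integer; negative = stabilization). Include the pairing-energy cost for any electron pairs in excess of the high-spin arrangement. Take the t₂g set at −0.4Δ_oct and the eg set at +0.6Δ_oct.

Here Δ_oct < P (199 < 265), so the high-spin state is favoured.
That gives t₂g⁵ eg².
Orbital CFSE = -0.8Δ_oct = -0.8 × 199 = -159 kJ/mol.
High-spin has no excess pairs, so no pairing correction applies.

-159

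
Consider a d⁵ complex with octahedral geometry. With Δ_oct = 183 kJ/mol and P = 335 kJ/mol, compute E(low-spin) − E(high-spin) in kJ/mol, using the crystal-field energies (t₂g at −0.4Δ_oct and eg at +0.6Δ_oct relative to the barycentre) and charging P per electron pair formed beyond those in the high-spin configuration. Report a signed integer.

High-spin d⁵ fills as t₂g³ eg² with CFSE 3(−0.4) + 2(+0.6) = 0.0Δ_oct = 0 kJ/mol.
For low-spin the configuration is t₂g⁵ eg⁰: orbital energy -2.0 × 183 = -366 kJ/mol, and 2 additional pairs relative to high-spin add 670 kJ/mol, giving 304 kJ/mol.
Thus E(LS) − E(HS) = 304 kJ/mol.

304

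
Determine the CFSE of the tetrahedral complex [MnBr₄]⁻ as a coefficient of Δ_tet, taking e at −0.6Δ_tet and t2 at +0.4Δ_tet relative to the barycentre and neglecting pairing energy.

Each Br⁻ contributes -1; 4 × (-1) = -4. With overall charge -1, Mn is in the +3 oxidation state.
Group 7 minus oxidation state +3 gives a d⁴ configuration for Mn³⁺.
Tetrahedral fields are weak (Δₜ ≈ 4/9 Δₒ), so electrons fill high-spin.
Configuration: e^2 t2^2.
CFSE = 2(-0.6Δ_tet) + 2(0.4Δ_tet) = -1.2Δ_tet + 0.8Δ_tet = -0.4Δ_tet.

-0.4 Δ_tet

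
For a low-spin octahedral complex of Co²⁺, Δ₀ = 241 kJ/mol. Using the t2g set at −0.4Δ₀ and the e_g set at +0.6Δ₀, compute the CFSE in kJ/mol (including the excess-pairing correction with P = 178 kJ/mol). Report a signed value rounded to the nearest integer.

-256

Co²⁺: group 9, so d-count = 9 − 2 = 7.
Configuration: t2g^6 e_g^1.
The orbital stabilization is -1.8Δ₀ = -1.8 × 241 = -434 kJ/mol.
Pairing penalty: 3 pairs vs 2 in the high-spin reference → 1 extra × P = 178 kJ/mol.
Combining: -434 + 178 = -256 kJ/mol.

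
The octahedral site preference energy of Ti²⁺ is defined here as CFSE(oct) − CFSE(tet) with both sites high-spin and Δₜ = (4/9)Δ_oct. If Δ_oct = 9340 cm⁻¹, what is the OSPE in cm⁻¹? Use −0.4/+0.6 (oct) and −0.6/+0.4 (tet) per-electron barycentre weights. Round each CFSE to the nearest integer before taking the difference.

-2491

Group 4 minus oxidation state +2 gives a d² configuration for Ti²⁺.
In an octahedral site d² (HS) is t₂g² eg⁰, giving CFSE(oct) = -0.8Δ_oct = -7472 cm⁻¹.
In a tetrahedral site the filling is e² t₂⁰: CFSE(tet) = -1.2Δₜ = -1.2 × (4/9)(9340) = -4981 cm⁻¹.
OSPE = CFSE(oct) − CFSE(tet) = -7472 − (-4981) = -2491 cm⁻¹.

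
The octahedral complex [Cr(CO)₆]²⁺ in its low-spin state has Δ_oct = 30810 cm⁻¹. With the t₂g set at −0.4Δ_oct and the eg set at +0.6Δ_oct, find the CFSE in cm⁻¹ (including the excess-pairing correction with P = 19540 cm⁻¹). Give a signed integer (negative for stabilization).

-29756

CO is neutral, so the +2 overall charge sits on Cr: oxidation state +2.
Cr²⁺: group 6, so d-count = 6 − 2 = 4.
Configuration: t₂g⁴ eg⁰.
CFSE(orbital) = 4×(-0.4Δ_oct) + 0×(0.6Δ_oct) = -1.6Δ_oct; with Δ_oct = 30810 cm⁻¹ that is -49296 cm⁻¹.
High-spin d⁴ would be t₂g³ eg¹ with 0 pairs; low-spin has 1, so 1 excess pair costs +1P = +19540 cm⁻¹.
Overall CFSE = -49296 + 19540 = -29756 cm⁻¹.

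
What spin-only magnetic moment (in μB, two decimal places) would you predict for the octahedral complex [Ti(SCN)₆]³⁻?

1.73 μB

Each SCN⁻ contributes -1; 6 × (-1) = -6. With overall charge -3, Ti is in the +3 oxidation state.
Ti sits in group 4; removing 3 electrons leaves Ti³⁺ with 4 − 3 = 1 d electrons.
Configuration: t₂g¹ eg⁰ → 1 unpaired electron.
μ(spin-only) = √[1(1+2)] = √3 ≈ 1.73 μB.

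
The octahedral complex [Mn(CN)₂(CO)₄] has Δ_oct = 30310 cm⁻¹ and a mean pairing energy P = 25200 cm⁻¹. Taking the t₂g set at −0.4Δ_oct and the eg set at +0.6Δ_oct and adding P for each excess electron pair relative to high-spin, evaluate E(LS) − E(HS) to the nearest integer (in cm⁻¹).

-10220

Ligand charges: 2×(-1) from CN⁻ and 4×(+0) from CO sum to -2; with overall charge +0, Mn is +2.
Group 7 minus oxidation state +2 gives a d⁵ configuration for Mn²⁺.
In the high-spin limit (t₂g³ eg²) the orbital term is 0.0Δ_oct = 0 cm⁻¹, with no excess pairing.
For low-spin the configuration is t₂g⁵ eg⁰: orbital energy -2.0 × 30310 = -60620 cm⁻¹, and 2 additional pairs relative to high-spin add 50400 cm⁻¹, giving -10220 cm⁻¹.
Thus E(LS) − E(HS) = -10220 cm⁻¹.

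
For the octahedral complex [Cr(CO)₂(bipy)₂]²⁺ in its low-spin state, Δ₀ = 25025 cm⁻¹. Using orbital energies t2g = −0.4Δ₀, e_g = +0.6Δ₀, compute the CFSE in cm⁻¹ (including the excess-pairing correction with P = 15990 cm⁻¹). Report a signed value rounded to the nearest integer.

Ligand charges: 2×(+0) from CO and 2×(+0) from bipy sum to +0; with overall charge +2, Cr is +2.
Cr sits in group 6; removing 2 electrons leaves Cr²⁺ with 6 − 2 = 4 d electrons.
Electron filling gives t2g^4 e_g^0.
The orbital stabilization is -1.6Δ₀ = -1.6 × 25025 = -40040 cm⁻¹.
High-spin d⁴ would be t2g^3 e_g^1 with 0 pairs; low-spin has 1, so 1 excess pair costs +1P = +15990 cm⁻¹.
Net CFSE = -40040 + 15990 = -24050 cm⁻¹.

-24050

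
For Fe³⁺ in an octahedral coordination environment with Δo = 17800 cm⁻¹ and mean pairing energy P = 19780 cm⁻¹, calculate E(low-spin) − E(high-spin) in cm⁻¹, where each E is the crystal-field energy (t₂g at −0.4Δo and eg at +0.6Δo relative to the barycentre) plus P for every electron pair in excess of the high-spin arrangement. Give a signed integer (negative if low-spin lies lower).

3960

Fe is in group 8, so Fe³⁺ is d⁵ (8 − 3 = 5).
High-spin: t₂g³ eg², CFSE = 0.0Δo = 0 cm⁻¹.
Low-spin t₂g⁵ eg⁰ gives -2.0Δo = -35600 cm⁻¹, but forming 2 extra pairs costs 2P = 39560 cm⁻¹, so E(LS) = -35600 + 39560 = 3960 cm⁻¹.
E(LS) − E(HS) = 3960 − (0) = 3960 cm⁻¹.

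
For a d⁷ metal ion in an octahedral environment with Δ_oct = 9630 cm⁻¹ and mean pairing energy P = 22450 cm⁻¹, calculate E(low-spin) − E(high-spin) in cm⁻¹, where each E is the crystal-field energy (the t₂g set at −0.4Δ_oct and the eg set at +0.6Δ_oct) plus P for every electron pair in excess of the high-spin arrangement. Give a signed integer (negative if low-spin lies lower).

High-spin d⁷ fills as t₂g⁵ eg² with CFSE 5(−0.4) + 2(+0.6) = -0.8Δ_oct = -7704 cm⁻¹.
For low-spin the configuration is t₂g⁶ eg¹: orbital energy -1.8 × 9630 = -17334 cm⁻¹, and 1 additional pair relative to high-spin adds 22450 cm⁻¹, giving 5116 cm⁻¹.
E(LS) − E(HS) = 5116 − (-7704) = 12820 cm⁻¹.

12820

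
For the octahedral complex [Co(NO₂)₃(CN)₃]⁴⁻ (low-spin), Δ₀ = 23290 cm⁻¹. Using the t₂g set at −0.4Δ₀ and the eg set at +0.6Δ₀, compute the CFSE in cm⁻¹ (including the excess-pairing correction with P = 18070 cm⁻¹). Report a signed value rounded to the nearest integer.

Ligand charges: 3×(-1) from NO₂⁻ and 3×(-1) from CN⁻ sum to -6; with overall charge -4, Co is +2.
Co sits in group 9; removing 2 electrons leaves Co²⁺ with 9 − 2 = 7 d electrons.
Configuration: t₂g⁶ eg¹.
CFSE(orbital) = 6×(-0.4Δ₀) + 1×(0.6Δ₀) = -1.8Δ₀; with Δ₀ = 23290 cm⁻¹ that is -41922 cm⁻¹.
Pairing penalty: 3 pairs vs 2 in the high-spin reference → 1 extra × P = 18070 cm⁻¹.
Combining: -41922 + 18070 = -23852 cm⁻¹.

-23852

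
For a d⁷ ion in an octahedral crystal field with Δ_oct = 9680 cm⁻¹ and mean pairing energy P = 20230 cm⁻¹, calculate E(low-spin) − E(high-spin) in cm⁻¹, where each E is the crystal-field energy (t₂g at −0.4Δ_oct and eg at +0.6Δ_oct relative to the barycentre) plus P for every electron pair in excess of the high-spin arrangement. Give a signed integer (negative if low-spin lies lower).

In the high-spin limit (t₂g⁵ eg²) the orbital term is -0.8Δ_oct = -7744 cm⁻¹, with no excess pairing.
For low-spin the configuration is t₂g⁶ eg¹: orbital energy -1.8 × 9680 = -17424 cm⁻¹, and 1 additional pair relative to high-spin adds 20230 cm⁻¹, giving 2806 cm⁻¹.
Thus E(LS) − E(HS) = 10550 cm⁻¹.

10550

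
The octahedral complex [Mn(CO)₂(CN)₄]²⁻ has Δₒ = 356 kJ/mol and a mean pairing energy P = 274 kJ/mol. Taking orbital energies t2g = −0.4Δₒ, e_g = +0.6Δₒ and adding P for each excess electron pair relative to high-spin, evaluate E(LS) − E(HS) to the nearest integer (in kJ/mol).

Ligand charges: 2×(+0) from CO and 4×(-1) from CN⁻ sum to -4; with overall charge -2, Mn is +2.
Mn²⁺: group 7, so d-count = 7 − 2 = 5.
In the high-spin limit (t2g^3 e_g^2) the orbital term is 0.0Δₒ = 0 kJ/mol, with no excess pairing.
Low-spin t2g^5 e_g^0 gives -2.0Δₒ = -712 kJ/mol, but forming 2 extra pairs costs 2P = 548 kJ/mol, so E(LS) = -712 + 548 = -164 kJ/mol.
E(LS) − E(HS) = -164 − (0) = -164 kJ/mol.

-164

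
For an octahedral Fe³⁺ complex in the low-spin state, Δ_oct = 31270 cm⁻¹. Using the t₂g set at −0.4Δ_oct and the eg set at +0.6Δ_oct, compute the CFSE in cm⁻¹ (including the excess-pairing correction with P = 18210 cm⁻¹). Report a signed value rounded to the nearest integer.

-26120

Group 8 minus oxidation state +3 gives a d⁵ configuration for Fe³⁺.
Configuration: t₂g⁵ eg⁰.
CFSE(orbital) = 5×(-0.4Δ_oct) + 0×(0.6Δ_oct) = -2.0Δ_oct; with Δ_oct = 31270 cm⁻¹ that is -62540 cm⁻¹.
High-spin d⁵ would be t₂g³ eg² with 0 pairs; low-spin has 2, so 2 excess pairs cost +2P = +36420 cm⁻¹.
Combining: -62540 + 36420 = -26120 cm⁻¹.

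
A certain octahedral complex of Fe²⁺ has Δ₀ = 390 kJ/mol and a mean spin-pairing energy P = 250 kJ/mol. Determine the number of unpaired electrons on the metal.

Fe sits in group 8; removing 2 electrons leaves Fe²⁺ with 8 − 2 = 6 d electrons.
Since Δ₀ = 390 kJ/mol > P = 250 kJ/mol, the complex adopts the low-spin configuration.
That gives t2g^6 e_g^0.
Unpaired electrons: 0.

0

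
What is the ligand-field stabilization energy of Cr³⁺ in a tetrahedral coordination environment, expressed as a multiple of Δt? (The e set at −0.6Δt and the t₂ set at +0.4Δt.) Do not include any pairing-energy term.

Cr sits in group 6; removing 3 electrons leaves Cr³⁺ with 6 − 3 = 3 d electrons.
Tetrahedral fields are weak (Δₜ ≈ 4/9 Δₒ), so electrons fill high-spin.
Configuration: e² t₂¹.
CFSE = 2(-0.6Δt) + 1(0.4Δt) = -1.2Δt + 0.4Δt = -0.8Δt.

-0.8 Δt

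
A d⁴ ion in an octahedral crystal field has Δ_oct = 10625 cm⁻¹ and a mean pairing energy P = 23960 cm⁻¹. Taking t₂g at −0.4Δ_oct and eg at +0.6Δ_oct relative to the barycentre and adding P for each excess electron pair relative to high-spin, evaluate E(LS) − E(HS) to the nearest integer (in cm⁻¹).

13335

High-spin d⁴ fills as t₂g³ eg¹ with CFSE 3(−0.4) + 1(+0.6) = -0.6Δ_oct = -6375 cm⁻¹.
Low-spin: t₂g⁴ eg⁰, orbital CFSE = -1.6Δ_oct = -17000 cm⁻¹; plus 1 excess pair × P = +23960 cm⁻¹; total 6960 cm⁻¹.
E(LS) − E(HS) = 6960 − (-6375) = 13335 cm⁻¹.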